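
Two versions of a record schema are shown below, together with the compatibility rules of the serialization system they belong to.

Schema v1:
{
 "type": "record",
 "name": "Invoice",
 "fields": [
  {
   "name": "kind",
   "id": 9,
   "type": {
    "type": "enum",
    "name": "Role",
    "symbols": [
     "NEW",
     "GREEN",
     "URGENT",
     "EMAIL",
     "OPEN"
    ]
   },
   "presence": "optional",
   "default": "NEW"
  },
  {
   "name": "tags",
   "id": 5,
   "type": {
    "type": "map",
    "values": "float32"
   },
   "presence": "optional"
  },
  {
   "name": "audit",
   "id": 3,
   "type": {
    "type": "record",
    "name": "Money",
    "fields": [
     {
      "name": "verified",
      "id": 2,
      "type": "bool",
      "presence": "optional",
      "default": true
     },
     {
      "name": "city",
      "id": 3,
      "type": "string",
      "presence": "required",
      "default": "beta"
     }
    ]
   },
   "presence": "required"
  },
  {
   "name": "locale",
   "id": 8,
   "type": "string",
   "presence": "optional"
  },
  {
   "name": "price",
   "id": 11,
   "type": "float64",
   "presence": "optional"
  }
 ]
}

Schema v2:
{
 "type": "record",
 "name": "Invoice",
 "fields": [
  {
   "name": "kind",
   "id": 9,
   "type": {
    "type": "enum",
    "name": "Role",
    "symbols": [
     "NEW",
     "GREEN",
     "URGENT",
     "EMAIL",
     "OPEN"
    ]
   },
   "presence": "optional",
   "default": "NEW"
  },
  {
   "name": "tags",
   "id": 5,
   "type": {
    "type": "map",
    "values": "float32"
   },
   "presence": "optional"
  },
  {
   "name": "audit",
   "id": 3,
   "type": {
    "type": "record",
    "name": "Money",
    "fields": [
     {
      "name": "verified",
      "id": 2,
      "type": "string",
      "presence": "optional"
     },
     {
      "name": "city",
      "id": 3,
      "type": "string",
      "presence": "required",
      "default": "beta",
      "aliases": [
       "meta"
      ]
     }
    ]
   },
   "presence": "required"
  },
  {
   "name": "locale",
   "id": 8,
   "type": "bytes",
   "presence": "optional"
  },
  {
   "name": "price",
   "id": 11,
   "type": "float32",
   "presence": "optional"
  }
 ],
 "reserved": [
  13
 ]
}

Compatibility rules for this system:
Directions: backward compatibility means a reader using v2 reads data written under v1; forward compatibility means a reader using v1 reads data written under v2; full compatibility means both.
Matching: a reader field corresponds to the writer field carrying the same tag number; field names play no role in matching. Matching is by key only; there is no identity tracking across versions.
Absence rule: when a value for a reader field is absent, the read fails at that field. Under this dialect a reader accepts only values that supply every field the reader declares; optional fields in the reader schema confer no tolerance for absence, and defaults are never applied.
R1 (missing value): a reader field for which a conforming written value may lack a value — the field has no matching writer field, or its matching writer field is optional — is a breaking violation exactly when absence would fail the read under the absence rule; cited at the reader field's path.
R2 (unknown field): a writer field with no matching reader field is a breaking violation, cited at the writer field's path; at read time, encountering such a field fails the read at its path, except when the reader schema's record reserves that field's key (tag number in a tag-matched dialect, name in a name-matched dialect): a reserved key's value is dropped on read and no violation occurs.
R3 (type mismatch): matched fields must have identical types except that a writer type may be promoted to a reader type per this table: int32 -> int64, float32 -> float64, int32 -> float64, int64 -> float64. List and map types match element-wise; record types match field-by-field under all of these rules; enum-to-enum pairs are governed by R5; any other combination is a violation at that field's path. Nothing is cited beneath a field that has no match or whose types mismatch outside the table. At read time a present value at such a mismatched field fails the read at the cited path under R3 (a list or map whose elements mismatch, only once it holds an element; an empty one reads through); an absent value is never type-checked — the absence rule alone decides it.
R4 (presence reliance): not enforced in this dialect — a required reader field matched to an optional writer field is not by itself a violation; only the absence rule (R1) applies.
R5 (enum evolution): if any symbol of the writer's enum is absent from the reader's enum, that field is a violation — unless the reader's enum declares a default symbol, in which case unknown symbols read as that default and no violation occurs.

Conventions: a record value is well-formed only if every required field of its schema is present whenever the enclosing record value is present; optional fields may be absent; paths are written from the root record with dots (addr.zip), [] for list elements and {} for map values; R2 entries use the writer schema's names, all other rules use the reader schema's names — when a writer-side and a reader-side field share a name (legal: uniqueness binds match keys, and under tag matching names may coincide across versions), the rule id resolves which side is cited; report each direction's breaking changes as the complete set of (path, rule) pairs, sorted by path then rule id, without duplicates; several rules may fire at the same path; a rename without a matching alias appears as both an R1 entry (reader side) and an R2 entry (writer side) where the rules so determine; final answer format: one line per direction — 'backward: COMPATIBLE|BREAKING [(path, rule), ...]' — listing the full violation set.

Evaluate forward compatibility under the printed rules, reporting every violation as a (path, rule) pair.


each type pair in Invoice: writer, then reader
forward pass over Invoice, reader schema v1, writer schema v2:
  Role -> Role, writer optional: kind aligns to kind
  map<string, float32> -> map<string, float32>, writer optional: tags aligns to tags
  Money -> Money, writer required: audit aligns to audit
  bytes -> string, writer optional: locale aligns to locale
  float32 -> float64, writer optional: price aligns to price
  string -> bool, writer optional: audit.verified aligns to audit.verified
  string -> string, writer required: audit.city aligns to audit.city
  R1 fires at audit.verified
  R3 fires at audit.verified
  R1 fires at kind
  R1 fires at locale
  R3 fires at locale
  R1 fires at price
  R1 fires at tags
  => forward verdict for Invoice: BREAKING, 7 violation(s)
remaining Invoice differences; none change what is asked:
  field price in record Invoice: type float64 changed to float32 -> affects backward compatibility only, which is not asked

forward: BREAKING [(audit.verified, R1), (audit.verified, R3), (kind, R1), (locale, R1), (locale, R3), (price, R1), (tags, R1)]


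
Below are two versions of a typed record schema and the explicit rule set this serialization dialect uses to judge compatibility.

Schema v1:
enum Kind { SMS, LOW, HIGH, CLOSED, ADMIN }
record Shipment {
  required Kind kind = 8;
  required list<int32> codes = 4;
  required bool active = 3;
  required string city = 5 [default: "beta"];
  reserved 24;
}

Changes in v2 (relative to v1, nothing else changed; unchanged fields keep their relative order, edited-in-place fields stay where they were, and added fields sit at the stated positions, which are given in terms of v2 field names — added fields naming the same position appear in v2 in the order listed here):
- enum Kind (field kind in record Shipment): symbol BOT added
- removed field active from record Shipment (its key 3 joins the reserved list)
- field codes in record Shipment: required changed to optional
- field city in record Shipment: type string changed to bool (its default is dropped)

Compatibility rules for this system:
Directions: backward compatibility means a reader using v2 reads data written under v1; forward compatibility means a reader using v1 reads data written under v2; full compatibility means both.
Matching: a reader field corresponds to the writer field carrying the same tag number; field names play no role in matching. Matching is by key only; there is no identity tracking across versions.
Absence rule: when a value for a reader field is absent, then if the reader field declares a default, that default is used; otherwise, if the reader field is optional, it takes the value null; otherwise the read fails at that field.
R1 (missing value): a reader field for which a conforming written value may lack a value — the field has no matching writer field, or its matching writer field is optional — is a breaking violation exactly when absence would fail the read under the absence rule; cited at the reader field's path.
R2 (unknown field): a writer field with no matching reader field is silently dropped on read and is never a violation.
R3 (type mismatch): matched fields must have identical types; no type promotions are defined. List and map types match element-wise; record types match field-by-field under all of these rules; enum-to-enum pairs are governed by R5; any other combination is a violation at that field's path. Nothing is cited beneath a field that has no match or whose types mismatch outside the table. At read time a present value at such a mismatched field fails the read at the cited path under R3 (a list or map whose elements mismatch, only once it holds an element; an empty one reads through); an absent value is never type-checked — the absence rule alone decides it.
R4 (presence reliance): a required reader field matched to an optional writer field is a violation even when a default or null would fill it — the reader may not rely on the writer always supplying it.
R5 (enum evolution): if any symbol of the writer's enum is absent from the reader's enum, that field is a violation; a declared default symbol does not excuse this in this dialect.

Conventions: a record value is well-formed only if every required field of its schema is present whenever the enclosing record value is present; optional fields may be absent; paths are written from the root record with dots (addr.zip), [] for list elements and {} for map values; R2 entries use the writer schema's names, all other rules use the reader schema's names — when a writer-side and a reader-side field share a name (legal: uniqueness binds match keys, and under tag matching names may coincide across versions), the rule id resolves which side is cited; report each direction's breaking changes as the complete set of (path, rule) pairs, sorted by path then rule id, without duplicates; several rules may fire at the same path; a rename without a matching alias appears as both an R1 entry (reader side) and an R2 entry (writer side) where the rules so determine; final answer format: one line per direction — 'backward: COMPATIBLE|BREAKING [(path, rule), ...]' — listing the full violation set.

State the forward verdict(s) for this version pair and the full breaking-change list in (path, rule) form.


forward: BREAKING [(active, R1), (city, R3), (codes, R1), (codes, R4), (kind, R5)]

the writer's type comes first in each Shipment pair
forward pass over Shipment, reader schema v1, writer schema v2:
  kind: Kind -> Kind, writer required; from kind
  codes: list<int32> -> list<int32>, writer optional; from codes
  no writer field matches reader active
  city: bool -> string, writer required; from city
  violation R1 at active
  violation R3 at city
  violation R1 at codes
  violation R4 at codes
  violation R5 at kind
  forward on Shipment therefore BREAKING (5)


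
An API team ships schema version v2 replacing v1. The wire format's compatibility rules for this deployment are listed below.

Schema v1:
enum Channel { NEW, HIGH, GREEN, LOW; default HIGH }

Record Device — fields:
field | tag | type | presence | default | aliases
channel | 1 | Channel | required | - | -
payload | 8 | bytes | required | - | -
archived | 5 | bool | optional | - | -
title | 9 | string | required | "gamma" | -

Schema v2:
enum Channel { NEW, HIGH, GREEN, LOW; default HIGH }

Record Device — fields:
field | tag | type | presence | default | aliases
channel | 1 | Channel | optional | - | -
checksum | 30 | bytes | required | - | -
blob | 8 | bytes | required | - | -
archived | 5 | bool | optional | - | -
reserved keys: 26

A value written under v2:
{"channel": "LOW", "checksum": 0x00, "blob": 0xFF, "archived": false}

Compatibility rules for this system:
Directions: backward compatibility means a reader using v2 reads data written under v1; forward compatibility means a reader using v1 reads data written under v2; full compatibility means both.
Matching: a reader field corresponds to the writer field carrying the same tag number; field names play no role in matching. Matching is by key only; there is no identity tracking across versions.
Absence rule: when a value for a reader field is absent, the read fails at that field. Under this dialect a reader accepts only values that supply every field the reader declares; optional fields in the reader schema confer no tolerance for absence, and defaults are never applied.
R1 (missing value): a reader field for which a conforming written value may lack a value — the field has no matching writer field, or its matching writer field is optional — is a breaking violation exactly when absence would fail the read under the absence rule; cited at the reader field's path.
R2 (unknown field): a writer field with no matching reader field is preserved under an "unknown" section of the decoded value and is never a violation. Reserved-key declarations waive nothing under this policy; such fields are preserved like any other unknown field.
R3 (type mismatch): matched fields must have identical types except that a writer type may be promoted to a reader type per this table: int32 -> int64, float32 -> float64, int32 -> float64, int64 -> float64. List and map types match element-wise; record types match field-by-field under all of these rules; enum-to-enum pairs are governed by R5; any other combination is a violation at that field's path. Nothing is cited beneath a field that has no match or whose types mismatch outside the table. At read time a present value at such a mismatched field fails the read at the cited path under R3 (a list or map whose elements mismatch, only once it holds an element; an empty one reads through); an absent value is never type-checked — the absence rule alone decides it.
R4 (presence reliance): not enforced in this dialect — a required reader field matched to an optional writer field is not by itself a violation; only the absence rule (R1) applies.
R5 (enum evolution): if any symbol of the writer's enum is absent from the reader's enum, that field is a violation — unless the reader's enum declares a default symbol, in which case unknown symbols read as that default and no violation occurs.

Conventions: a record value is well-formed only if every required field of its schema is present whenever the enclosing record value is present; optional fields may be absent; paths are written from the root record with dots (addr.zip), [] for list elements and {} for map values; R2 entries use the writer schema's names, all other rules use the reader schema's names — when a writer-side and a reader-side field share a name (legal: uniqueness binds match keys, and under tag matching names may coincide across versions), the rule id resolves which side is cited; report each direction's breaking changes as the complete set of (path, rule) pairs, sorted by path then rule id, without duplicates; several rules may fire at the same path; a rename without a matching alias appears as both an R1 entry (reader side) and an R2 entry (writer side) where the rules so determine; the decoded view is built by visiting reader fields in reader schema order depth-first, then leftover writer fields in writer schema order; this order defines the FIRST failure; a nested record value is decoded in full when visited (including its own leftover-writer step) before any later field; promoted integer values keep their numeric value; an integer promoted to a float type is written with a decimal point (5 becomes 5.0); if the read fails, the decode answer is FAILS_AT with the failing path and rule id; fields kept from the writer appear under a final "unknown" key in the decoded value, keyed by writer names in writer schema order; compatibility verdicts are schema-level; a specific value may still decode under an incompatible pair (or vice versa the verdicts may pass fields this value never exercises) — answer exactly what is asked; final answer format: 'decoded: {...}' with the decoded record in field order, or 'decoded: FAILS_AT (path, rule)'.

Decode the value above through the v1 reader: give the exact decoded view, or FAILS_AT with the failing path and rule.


decoded: FAILS_AT (title, R1)

each type pair in Device: writer, then reader
decode (reader v1):
  channel := "LOW"
  payload := 0xFF (from writer blob)
  archived := false
  read fails at title under R1 (no fill)
  => FAILS_AT (title, R1)
ruling out the remaining Device differences:
  field channel in record Device: required changed to optional -> a verdict-level change on Device — the shown value reads the same
  added field checksum to record Device: required bytes, tag 30 (in v2 it sits immediately before blob) -> a verdict-level change on Device — the shown value reads the same
  renamed field payload to blob in record Device -> inert under this dialect — no rule fires on Device and the result does not move


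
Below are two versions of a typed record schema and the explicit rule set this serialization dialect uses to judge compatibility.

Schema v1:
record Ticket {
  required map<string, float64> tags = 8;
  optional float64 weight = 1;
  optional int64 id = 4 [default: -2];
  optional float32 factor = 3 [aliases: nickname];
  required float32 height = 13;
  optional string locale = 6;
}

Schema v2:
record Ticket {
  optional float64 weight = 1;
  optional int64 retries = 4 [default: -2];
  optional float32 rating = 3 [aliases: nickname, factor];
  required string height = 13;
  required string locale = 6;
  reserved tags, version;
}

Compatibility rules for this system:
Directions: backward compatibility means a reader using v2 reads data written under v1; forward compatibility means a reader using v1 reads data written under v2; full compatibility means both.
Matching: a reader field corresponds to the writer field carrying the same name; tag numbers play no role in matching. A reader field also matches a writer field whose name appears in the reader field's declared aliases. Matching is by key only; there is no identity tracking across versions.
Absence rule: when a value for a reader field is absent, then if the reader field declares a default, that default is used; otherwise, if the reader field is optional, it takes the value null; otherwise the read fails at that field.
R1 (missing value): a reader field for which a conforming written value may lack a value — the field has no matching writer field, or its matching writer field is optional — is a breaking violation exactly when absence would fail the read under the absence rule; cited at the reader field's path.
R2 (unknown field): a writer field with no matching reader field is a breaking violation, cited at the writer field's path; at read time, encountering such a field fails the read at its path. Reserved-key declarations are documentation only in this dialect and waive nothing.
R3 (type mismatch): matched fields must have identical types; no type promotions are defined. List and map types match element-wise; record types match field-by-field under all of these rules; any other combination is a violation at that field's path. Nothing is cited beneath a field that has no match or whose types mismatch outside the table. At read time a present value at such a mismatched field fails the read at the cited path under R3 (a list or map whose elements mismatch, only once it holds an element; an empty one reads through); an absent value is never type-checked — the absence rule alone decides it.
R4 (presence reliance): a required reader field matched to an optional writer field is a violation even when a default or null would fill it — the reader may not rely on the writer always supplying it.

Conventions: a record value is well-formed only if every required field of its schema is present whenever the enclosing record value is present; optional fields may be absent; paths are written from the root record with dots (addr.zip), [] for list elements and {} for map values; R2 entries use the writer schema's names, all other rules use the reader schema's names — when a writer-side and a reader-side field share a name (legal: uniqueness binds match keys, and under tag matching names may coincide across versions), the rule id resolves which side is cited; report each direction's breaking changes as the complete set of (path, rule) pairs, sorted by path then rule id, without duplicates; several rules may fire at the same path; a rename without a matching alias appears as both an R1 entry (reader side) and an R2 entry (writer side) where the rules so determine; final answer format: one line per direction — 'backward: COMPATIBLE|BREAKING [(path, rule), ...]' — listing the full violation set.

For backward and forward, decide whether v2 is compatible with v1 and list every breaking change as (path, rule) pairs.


in Ticket below, arrows point writer -> reader
backward on Ticket — v2 reading data written by v1:
  float64 -> float64, writer optional: weight aligns to weight
  retries has no writer counterpart
  float32 -> float32, writer optional: rating aligns to factor
  float32 -> string, writer required: height aligns to height
  string -> string, writer optional: locale aligns to locale
  leftover writer field: tags
  leftover writer field: id
  breaking: (height, R3)
  breaking: (id, R2)
  breaking: (locale, R1)
  breaking: (locale, R4)
  breaking: (tags, R2)
  => backward: BREAKING (5)
forward on Ticket — v1 reading data written by v2:
  tags has no writer counterpart
  float64 -> float64, writer optional: weight aligns to weight
  id has no writer counterpart
  factor has no writer counterpart
  string -> float32, writer required: height aligns to height
  string -> string, writer required: locale aligns to locale
  leftover writer field: retries
  leftover writer field: rating
  breaking: (height, R3)
  breaking: (rating, R2)
  breaking: (retries, R2)
  breaking: (tags, R1)
  => forward: BREAKING (4)

backward: BREAKING [(height, R3), (id, R2), (locale, R1), (locale, R4), (tags, R2)]; forward: BREAKING [(height, R3), (rating, R2), (retries, R2), (tags, R1)]


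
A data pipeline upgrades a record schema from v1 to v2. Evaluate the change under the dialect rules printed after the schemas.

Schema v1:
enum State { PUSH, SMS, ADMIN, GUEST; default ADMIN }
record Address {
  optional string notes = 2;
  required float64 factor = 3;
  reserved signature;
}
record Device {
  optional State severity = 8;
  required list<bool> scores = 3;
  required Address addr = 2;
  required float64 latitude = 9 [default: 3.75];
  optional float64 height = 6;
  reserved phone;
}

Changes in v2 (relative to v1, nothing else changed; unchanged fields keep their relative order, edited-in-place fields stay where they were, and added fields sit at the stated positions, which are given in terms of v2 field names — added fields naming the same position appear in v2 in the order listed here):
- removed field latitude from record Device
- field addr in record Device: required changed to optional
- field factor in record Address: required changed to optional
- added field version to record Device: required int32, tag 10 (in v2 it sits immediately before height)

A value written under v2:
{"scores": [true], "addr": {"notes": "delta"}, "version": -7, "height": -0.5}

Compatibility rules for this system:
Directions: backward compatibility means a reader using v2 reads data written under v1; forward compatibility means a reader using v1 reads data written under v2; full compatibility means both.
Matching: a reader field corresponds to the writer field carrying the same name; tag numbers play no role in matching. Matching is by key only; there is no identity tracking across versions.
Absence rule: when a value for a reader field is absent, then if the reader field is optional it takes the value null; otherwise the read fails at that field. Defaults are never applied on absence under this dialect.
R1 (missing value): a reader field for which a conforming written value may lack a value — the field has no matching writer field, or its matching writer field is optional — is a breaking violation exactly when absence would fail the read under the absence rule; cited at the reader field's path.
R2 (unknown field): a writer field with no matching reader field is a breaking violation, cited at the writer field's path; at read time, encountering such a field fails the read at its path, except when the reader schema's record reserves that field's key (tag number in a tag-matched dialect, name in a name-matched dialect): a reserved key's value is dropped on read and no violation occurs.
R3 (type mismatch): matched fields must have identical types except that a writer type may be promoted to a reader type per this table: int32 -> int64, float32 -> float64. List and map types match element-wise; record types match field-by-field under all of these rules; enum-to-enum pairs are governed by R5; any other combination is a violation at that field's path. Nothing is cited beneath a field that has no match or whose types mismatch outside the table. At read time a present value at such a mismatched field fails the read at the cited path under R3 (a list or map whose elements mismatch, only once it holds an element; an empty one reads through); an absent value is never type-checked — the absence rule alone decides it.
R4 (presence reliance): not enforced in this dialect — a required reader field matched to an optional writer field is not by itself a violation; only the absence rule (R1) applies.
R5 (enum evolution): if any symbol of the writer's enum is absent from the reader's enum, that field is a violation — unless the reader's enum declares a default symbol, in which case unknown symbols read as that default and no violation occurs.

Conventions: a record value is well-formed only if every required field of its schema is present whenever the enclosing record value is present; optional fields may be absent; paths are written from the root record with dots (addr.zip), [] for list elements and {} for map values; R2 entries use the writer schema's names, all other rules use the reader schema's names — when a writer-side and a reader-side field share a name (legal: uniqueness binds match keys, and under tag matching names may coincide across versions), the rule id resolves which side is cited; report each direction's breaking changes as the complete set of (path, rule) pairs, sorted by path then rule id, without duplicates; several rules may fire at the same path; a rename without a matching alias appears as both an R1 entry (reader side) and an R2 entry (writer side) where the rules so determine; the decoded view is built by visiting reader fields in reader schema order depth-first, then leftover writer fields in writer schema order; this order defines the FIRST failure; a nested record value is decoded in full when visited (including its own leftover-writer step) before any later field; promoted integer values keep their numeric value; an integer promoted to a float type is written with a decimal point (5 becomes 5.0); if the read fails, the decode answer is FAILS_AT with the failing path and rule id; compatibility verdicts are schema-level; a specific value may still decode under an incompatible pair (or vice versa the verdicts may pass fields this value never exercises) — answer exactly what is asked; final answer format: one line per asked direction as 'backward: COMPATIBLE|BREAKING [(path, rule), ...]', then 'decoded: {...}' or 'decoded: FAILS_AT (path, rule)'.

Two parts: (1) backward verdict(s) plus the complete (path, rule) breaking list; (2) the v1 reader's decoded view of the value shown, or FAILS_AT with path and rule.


each type pair in Device: writer, then reader
checking backward for Device: reader v2 against writer v1:
  severity <- severity (State -> State, writer optional)
  scores <- scores (list<bool> -> list<bool>, writer required)
  addr <- addr (Address -> Address, writer required)
  version: no writer match
  height <- height (float64 -> float64, writer optional)
  leftover writer field: latitude
  addr.notes <- addr.notes (string -> string, writer optional)
  addr.factor <- addr.factor (float64 -> float64, writer required)
  violation R2 at latitude
  violation R1 at version
  => backward: BREAKING (2)
decode walk for Device under reader schema v1:
  severity := null (not supplied -> null)
  scores := [true]
  addr.notes := "delta"
  read fails at addr.factor under R1 (no fill)
  => FAILS_AT (addr.factor, R1)

backward: BREAKING [(latitude, R2), (version, R1)]; decoded: FAILS_AT (addr.factor, R1)


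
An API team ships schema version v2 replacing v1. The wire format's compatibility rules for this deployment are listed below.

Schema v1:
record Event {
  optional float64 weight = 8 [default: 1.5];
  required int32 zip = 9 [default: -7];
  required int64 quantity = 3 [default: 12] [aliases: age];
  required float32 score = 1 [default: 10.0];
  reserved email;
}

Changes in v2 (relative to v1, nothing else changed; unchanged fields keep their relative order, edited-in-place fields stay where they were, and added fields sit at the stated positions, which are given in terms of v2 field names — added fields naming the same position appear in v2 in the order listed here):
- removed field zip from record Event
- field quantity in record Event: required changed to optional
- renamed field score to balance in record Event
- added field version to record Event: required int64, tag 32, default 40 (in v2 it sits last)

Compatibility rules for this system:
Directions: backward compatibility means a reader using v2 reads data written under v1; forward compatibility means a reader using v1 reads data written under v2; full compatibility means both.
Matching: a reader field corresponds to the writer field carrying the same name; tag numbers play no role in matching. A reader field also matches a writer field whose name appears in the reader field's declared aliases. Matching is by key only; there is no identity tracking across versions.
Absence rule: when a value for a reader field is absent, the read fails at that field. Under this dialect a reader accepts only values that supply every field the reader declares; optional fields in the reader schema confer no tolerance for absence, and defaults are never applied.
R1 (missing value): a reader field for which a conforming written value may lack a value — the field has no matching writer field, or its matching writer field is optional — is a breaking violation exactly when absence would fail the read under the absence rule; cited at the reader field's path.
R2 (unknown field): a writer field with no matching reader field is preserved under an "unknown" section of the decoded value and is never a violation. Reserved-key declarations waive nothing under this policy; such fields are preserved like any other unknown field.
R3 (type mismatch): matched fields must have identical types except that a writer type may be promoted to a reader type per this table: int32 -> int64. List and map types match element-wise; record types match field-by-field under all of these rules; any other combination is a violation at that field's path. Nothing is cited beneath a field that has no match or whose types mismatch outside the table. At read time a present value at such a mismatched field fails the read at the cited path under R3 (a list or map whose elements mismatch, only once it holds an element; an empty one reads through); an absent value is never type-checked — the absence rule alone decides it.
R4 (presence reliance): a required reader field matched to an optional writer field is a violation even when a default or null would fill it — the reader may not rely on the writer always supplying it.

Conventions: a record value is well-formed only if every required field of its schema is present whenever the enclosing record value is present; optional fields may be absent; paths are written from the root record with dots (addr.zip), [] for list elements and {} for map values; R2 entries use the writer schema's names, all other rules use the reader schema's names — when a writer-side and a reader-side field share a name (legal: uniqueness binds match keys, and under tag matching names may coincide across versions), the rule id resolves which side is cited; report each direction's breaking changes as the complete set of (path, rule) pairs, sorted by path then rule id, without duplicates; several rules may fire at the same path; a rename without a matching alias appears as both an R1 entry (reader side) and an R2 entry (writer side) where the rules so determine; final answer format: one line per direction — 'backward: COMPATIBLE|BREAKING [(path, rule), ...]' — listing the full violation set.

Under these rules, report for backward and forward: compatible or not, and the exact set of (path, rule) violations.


backward: BREAKING [(balance, R1), (version, R1), (weight, R1)]; forward: BREAKING [(quantity, R1), (quantity, R4), (score, R1), (weight, R1), (zip, R1)]

the writer's type comes first in each Event pair
backward on Event — v2 reading data written by v1:
  weight <- weight (float64 -> float64, writer optional)
  quantity <- quantity (int64 -> int64, writer required)
  balance: no writer-side match
  version: no writer-side match
  writer field zip has no reader counterpart
  writer field score has no reader counterpart
  R1 fires at balance
  R1 fires at version
  R1 fires at weight
  => backward verdict for Event: BREAKING, 3 violation(s)
forward on Event — v1 reading data written by v2:
  weight <- weight (float64 -> float64, writer optional)
  zip: no writer-side match
  quantity <- quantity (int64 -> int64, writer optional)
  score: no writer-side match
  writer field balance has no reader counterpart
  writer field version has no reader counterpart
  R1 fires at quantity
  R4 fires at quantity
  R1 fires at score
  R1 fires at weight
  R1 fires at zip
  => forward verdict for Event: BREAKING, 5 violation(s)


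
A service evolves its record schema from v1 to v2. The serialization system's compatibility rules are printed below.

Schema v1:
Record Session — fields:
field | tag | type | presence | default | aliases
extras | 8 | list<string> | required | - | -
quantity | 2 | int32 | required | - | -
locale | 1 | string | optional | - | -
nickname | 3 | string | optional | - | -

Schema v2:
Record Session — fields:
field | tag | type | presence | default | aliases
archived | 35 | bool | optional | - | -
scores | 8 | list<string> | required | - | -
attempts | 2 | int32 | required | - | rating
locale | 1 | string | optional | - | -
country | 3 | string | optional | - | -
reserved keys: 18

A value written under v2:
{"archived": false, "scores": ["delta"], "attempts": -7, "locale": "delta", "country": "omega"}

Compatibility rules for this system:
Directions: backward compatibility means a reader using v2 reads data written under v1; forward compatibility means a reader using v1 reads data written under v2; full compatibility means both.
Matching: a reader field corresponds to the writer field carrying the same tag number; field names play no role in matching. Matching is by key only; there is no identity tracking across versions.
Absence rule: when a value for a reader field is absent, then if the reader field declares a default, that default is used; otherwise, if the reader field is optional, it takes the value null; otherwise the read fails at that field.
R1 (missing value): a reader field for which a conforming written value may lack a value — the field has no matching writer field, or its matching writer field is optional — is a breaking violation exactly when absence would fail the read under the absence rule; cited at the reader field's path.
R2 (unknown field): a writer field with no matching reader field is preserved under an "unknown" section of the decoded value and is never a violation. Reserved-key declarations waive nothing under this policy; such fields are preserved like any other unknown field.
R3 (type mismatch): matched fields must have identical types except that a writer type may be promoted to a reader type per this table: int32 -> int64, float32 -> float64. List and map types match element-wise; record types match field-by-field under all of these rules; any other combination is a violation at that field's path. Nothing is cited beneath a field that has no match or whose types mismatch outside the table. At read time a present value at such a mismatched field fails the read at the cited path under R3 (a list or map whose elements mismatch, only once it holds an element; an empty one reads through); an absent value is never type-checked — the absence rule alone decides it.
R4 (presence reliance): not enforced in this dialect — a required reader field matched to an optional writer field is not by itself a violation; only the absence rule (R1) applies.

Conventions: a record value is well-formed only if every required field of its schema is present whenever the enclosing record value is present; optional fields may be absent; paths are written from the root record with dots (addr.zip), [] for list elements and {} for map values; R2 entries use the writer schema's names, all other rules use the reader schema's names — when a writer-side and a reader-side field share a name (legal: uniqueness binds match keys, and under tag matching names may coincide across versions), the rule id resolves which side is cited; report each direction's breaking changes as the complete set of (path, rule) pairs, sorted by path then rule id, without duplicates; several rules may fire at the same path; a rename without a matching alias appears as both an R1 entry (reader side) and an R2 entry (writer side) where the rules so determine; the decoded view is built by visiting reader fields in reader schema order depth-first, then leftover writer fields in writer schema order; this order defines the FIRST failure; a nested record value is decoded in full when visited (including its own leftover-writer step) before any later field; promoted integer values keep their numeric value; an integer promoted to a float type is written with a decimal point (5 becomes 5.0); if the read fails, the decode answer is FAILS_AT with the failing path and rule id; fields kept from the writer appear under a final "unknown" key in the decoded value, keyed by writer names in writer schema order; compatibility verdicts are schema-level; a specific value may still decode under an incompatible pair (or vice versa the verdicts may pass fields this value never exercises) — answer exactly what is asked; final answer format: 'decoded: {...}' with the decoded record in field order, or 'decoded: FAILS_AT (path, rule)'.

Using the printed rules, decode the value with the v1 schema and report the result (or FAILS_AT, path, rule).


decoded: {"extras": ["delta"], "quantity": -7, "locale": "delta", "nickname": "omega", "unknown": {"archived": false}}

each type pair in Session: writer, then reader
decode (reader v1):
  extras := ["delta"] (from writer scores)
  quantity := -7 (from writer attempts)
  locale := "delta"
  nickname := "omega" (from writer country)
  writer archived: kept under "unknown"
  => decoded: {"extras": ["delta"], "quantity": -7, "locale": "delta", "nickname": "omega", "unknown": {"archived": false}}
remaining Session differences; none change what is asked:
  renamed field quantity to attempts in record Session -> triggers nothing under the printed rules; the Session answer is the same either way
  renamed field nickname to country in record Session -> triggers nothing under the printed rules; the Session answer is the same either way
  renamed field extras to scores in record Session -> triggers nothing under the printed rules; the Session answer is the same either way
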